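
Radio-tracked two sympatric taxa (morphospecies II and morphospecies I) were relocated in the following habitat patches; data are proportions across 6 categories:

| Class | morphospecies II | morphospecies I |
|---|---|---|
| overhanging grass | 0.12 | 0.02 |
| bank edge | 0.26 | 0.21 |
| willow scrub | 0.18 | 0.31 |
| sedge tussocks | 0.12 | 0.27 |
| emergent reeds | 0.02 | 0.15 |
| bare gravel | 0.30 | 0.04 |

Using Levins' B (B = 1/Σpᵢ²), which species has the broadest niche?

morphospecies II

Σp_IIᵢ² = 0.12² + 0.26² + 0.18² + 0.12² + 0.02² + 0.30² = 0.0144 + 0.0676 + 0.0324 + 0.0144 + 0.0004 + 0.0900 = 0.2192
B_II = 1 / 0.2192 = 4.5620
Σp_Iᵢ² = 0.02² + 0.21² + 0.31² + 0.27² + 0.15² + 0.04² = 0.0004 + 0.0441 + 0.0961 + 0.0729 + 0.0225 + 0.0016 = 0.2376
B_I = 1 / 0.2376 = 4.2088
Highest B → broadest niche (most generalist): morphospecies II (B = 4.56).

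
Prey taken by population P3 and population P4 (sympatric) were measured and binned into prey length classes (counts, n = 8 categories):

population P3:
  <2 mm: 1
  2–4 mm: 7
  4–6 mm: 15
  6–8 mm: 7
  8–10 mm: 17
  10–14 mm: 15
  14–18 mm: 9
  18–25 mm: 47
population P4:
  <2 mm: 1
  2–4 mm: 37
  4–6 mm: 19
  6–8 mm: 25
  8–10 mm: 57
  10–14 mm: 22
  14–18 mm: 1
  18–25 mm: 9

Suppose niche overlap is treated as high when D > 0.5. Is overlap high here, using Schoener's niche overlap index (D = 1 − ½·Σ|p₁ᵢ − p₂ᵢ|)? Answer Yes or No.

Yes

Proportions for population P3 (n=118): 1/118=0.0085, 7/118=0.0593, 15/118=0.1271, 7/118=0.0593, 17/118=0.1441, 15/118=0.1271, 9/118=0.0763, 47/118=0.3983
Proportions for population P4 (n=171): 1/171=0.0058, 37/171=0.2164, 19/171=0.1111, 25/171=0.1462, 57/171=0.3333, 22/171=0.1287, 1/171=0.0058, 9/171=0.0526
Σ|p₁ᵢ − p₂ᵢ| = 0.0027 + 0.1571 + 0.0160 + 0.0869 + 0.1892 + 0.0016 + 0.0705 + 0.3457 = 0.8697
D = 1 − ½ × 0.8697 = 1 − 0.43485 = 0.56515
D = 0.56515 > 0.5 → Yes.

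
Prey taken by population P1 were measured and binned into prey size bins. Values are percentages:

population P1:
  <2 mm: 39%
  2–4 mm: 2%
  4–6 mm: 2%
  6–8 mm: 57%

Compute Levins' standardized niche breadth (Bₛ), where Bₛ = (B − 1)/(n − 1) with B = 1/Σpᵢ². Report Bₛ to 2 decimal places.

0.36

Convert percentages to proportions (divide by 100).
Σpᵢ² = 0.39² + 0.02² + 0.02² + 0.57² = 0.1521 + 0.0004 + 0.0004 + 0.3249 = 0.4778
B = 1 / 0.4778 = 2.0929
Bₛ = (B − 1)/(n − 1) = (2.0929 − 1)/(4 − 1) = 1.0929/3 = 0.3643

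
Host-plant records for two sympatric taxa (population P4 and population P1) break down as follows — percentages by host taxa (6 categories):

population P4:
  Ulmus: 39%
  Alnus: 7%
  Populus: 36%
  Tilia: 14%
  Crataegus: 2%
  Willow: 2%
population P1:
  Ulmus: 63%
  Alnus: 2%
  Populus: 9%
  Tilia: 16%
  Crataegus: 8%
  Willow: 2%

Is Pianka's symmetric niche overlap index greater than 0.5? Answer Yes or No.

Convert percentages to proportions (divide by 100).
Σ p₁ᵢp₂ᵢ = 0.2457 + 0.0014 + 0.0324 + 0.0224 + 0.0016 + 0.0004 = 0.3039
Σp_1ᵢ² = 0.39² + 0.07² + 0.36² + 0.14² + 0.02² + 0.02² = 0.1521 + 0.0049 + 0.1296 + 0.0196 + 0.0004 + 0.0004 = 0.3070
Σp_2ᵢ² = 0.63² + 0.02² + 0.09² + 0.16² + 0.08² + 0.02² = 0.3969 + 0.0004 + 0.0081 + 0.0256 + 0.0064 + 0.0004 = 0.4378
O = 0.3039 / √(0.3070 × 0.4378) = 0.3039 / 0.36661 = 0.8289
O = 0.8289 > 0.5 → Yes.

Yes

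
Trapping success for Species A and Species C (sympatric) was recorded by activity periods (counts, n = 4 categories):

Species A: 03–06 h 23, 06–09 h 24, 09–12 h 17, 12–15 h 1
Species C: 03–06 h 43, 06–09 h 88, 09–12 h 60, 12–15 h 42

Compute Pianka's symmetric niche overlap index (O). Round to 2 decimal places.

0.91

Proportions for Species A (n=65): 23/65=0.3538, 24/65=0.3692, 17/65=0.2615, 1/65=0.0154
Proportions for Species C (n=233): 43/233=0.1845, 88/233=0.3777, 60/233=0.2575, 42/233=0.1803
Σ p₁ᵢp₂ᵢ = 0.065276 + 0.139447 + 0.067336 + 0.002777 = 0.274836
Σp_1ᵢ² = 0.3538² + 0.3692² + 0.2615² + 0.0154² = 0.125174 + 0.136309 + 0.068382 + 0.000237 = 0.330102
Σp_2ᵢ² = 0.1845² + 0.3777² + 0.2575² + 0.1803² = 0.034040 + 0.142657 + 0.066306 + 0.032508 = 0.275511
O = 0.274836 / √(0.330102 × 0.275511) = 0.274836 / 0.3015738 = 0.9113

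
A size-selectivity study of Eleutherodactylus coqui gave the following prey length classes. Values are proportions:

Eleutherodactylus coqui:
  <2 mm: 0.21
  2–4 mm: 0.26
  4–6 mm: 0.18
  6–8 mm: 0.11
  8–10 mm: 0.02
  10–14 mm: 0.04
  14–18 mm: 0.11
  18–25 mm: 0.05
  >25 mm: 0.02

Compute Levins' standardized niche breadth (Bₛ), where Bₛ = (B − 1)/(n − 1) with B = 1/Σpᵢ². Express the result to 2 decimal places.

0.60

Σpᵢ² = 0.21² + 0.26² + 0.18² + 0.11² + 0.02² + 0.04² + 0.11² + 0.05² + 0.02² = 0.0441 + 0.0676 + 0.0324 + 0.0121 + 0.0004 + 0.0016 + 0.0121 + 0.0025 + 0.0004 = 0.1732
B = 1 / 0.1732 = 5.7737
Bₛ = (B − 1)/(n − 1) = (5.7737 − 1)/(9 − 1) = 4.7737/8 = 0.5967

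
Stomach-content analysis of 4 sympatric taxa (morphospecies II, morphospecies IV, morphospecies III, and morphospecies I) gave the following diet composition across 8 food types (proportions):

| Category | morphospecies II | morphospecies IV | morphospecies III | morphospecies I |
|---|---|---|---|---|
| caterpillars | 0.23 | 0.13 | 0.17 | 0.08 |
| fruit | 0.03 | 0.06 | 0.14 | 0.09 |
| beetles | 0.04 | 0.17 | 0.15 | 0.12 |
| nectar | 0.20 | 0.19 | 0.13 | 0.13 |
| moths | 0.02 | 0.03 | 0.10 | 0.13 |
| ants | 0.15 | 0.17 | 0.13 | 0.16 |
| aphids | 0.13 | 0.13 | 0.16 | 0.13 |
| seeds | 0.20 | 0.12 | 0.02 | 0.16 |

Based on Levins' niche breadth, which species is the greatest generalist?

morphospecies I

Σp_IIᵢ² = 0.23² + 0.03² + 0.04² + 0.20² + 0.02² + 0.15² + 0.13² + 0.20² = 0.0529 + 0.0009 + 0.0016 + 0.0400 + 0.0004 + 0.0225 + 0.0169 + 0.0400 = 0.1752
B_II = 1 / 0.1752 = 5.7078
Σp_IVᵢ² = 0.13² + 0.06² + 0.17² + 0.19² + 0.03² + 0.17² + 0.13² + 0.12² = 0.0169 + 0.0036 + 0.0289 + 0.0361 + 0.0009 + 0.0289 + 0.0169 + 0.0144 = 0.1466
B_IV = 1 / 0.1466 = 6.8213
Σp_IIIᵢ² = 0.17² + 0.14² + 0.15² + 0.13² + 0.10² + 0.13² + 0.16² + 0.02² = 0.0289 + 0.0196 + 0.0225 + 0.0169 + 0.0100 + 0.0169 + 0.0256 + 0.0004 = 0.1408
B_III = 1 / 0.1408 = 7.1023
Σp_Iᵢ² = 0.08² + 0.09² + 0.12² + 0.13² + 0.13² + 0.16² + 0.13² + 0.16² = 0.0064 + 0.0081 + 0.0144 + 0.0169 + 0.0169 + 0.0256 + 0.0169 + 0.0256 = 0.1308
B_I = 1 / 0.1308 = 7.6453
Highest B → broadest niche (most generalist): morphospecies I (B = 7.65).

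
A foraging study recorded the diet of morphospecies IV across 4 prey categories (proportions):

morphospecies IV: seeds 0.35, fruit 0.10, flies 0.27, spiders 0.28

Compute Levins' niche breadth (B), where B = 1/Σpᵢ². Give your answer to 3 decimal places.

3.524

Σpᵢ² = 0.35² + 0.10² + 0.27² + 0.28² = 0.1225 + 0.0100 + 0.0729 + 0.0784 = 0.2838
B = 1 / 0.2838 = 3.52361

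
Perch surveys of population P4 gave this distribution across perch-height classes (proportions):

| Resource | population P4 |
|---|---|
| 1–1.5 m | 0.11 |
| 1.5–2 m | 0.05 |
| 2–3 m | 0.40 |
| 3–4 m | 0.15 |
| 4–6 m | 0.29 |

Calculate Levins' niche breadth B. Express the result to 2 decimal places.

3.56

Σpᵢ² = 0.11² + 0.05² + 0.40² + 0.15² + 0.29² = 0.0121 + 0.0025 + 0.1600 + 0.0225 + 0.0841 = 0.2812
B = 1 / 0.2812 = 3.5562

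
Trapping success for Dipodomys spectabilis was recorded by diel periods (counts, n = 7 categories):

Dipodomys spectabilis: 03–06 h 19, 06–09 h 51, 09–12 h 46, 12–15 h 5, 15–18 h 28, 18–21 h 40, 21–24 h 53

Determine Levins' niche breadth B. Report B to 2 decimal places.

5.69

Proportions for Dipodomys spectabilis (n=242): 19/242=0.0785, 51/242=0.2107, 46/242=0.1901, 5/242=0.0207, 28/242=0.1157, 40/242=0.1653, 53/242=0.2190
Σpᵢ² = 0.0785² + 0.2107² + 0.1901² + 0.0207² + 0.1157² + 0.1653² + 0.2190² = 0.006162 + 0.044394 + 0.036138 + 0.000428 + 0.013386 + 0.027324 + 0.047961 = 0.175793
B = 1 / 0.175793 = 5.6885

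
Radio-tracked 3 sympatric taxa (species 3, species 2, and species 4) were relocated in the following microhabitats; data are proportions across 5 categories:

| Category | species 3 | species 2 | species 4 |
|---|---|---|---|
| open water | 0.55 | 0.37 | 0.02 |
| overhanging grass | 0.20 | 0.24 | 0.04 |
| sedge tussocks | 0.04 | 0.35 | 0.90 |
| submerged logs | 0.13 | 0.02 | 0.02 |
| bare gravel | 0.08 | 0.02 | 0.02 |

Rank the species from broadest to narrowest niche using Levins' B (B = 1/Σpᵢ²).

species 2 > species 3 > species 4

Σp_3ᵢ² = 0.55² + 0.20² + 0.04² + 0.13² + 0.08² = 0.3025 + 0.0400 + 0.0016 + 0.0169 + 0.0064 = 0.3674
B_3 = 1 / 0.3674 = 2.7218
Σp_2ᵢ² = 0.37² + 0.24² + 0.35² + 0.02² + 0.02² = 0.1369 + 0.0576 + 0.1225 + 0.0004 + 0.0004 = 0.3178
B_2 = 1 / 0.3178 = 3.1466
Σp_4ᵢ² = 0.02² + 0.04² + 0.90² + 0.02² + 0.02² = 0.0004 + 0.0016 + 0.8100 + 0.0004 + 0.0004 = 0.8128
B_4 = 1 / 0.8128 = 1.2303
Ranking by B (broadest → narrowest): species 2 (3.15) > species 3 (2.72) > species 4 (1.23)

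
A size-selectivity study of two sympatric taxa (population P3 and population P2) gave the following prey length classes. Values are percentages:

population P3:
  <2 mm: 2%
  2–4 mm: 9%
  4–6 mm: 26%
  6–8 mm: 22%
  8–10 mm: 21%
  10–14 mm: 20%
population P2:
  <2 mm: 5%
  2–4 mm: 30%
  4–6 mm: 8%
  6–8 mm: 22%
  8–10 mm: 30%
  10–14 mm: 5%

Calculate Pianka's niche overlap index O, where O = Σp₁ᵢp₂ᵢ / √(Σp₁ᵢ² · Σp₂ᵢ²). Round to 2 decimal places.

Convert percentages to proportions (divide by 100).
Σ p₁ᵢp₂ᵢ = 0.0010 + 0.0270 + 0.0208 + 0.0484 + 0.0630 + 0.0100 = 0.1702
Σp_1ᵢ² = 0.02² + 0.09² + 0.26² + 0.22² + 0.21² + 0.20² = 0.0004 + 0.0081 + 0.0676 + 0.0484 + 0.0441 + 0.0400 = 0.2086
Σp_2ᵢ² = 0.05² + 0.30² + 0.08² + 0.22² + 0.30² + 0.05² = 0.0025 + 0.0900 + 0.0064 + 0.0484 + 0.0900 + 0.0025 = 0.2398
O = 0.1702 / √(0.2086 × 0.2398) = 0.1702 / 0.22366 = 0.7610

0.76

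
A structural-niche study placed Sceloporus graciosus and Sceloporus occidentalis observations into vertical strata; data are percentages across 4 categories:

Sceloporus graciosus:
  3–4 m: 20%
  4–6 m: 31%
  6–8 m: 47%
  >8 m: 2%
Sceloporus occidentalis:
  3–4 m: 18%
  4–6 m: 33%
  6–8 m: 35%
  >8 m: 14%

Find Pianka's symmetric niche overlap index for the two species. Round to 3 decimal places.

0.960

Convert percentages to proportions (divide by 100).
Σ p₁ᵢp₂ᵢ = 0.0360 + 0.1023 + 0.1645 + 0.0028 = 0.3056
Σp_1ᵢ² = 0.20² + 0.31² + 0.47² + 0.02² = 0.0400 + 0.0961 + 0.2209 + 0.0004 = 0.3574
Σp_2ᵢ² = 0.18² + 0.33² + 0.35² + 0.14² = 0.0324 + 0.1089 + 0.1225 + 0.0196 = 0.2834
O = 0.3056 / √(0.3574 × 0.2834) = 0.3056 / 0.318256 = 0.96023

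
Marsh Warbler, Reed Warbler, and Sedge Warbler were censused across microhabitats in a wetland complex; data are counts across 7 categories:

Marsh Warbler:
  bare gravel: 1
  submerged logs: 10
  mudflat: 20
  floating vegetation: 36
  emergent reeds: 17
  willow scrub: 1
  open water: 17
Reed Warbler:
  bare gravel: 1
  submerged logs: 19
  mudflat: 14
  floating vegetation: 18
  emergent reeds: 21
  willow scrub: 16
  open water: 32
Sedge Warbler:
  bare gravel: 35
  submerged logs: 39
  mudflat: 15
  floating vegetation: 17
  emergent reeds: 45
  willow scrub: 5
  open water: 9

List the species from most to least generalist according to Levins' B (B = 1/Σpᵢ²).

Proportions for Marsh Warbler (n=102): 1/102=0.0098, 10/102=0.0980, 20/102=0.1961, 36/102=0.3529, 17/102=0.1667, 1/102=0.0098, 17/102=0.1667
Proportions for Reed Warbler (n=121): 1/121=0.0083, 19/121=0.1570, 14/121=0.1157, 18/121=0.1488, 21/121=0.1736, 16/121=0.1322, 32/121=0.2645
Proportions for Sedge Warbler (n=165): 35/165=0.2121, 39/165=0.2364, 15/165=0.0909, 17/165=0.1030, 45/165=0.2727, 5/165=0.0303, 9/165=0.0545
Σp_Marsᵢ² = 0.0098² + 0.0980² + 0.1961² + 0.3529² + 0.1667² + 0.0098² + 0.1667² = 0.000096 + 0.009604 + 0.038455 + 0.124538 + 0.027789 + 0.000096 + 0.027789 = 0.228367
B_Mars = 1 / 0.228367 = 4.3789
Σp_Reedᵢ² = 0.0083² + 0.1570² + 0.1157² + 0.1488² + 0.1736² + 0.1322² + 0.2645² = 0.000069 + 0.024649 + 0.013386 + 0.022141 + 0.030137 + 0.017477 + 0.069960 = 0.177819
B_Reed = 1 / 0.177819 = 5.6237
Σp_Sedgᵢ² = 0.2121² + 0.2364² + 0.0909² + 0.1030² + 0.2727² + 0.0303² + 0.0545² = 0.044986 + 0.055885 + 0.008263 + 0.010609 + 0.074365 + 0.000918 + 0.002970 = 0.197996
B_Sedg = 1 / 0.197996 = 5.0506
Ranking by B (broadest → narrowest): Reed Warbler (5.62) > Sedge Warbler (5.05) > Marsh Warbler (4.38)

Reed Warbler > Sedge Warbler > Marsh Warbler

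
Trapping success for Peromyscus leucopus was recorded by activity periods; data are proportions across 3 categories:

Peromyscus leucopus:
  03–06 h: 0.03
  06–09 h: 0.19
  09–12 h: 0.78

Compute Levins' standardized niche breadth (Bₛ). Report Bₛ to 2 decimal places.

0.27

Σpᵢ² = 0.03² + 0.19² + 0.78² = 0.0009 + 0.0361 + 0.6084 = 0.6454
B = 1 / 0.6454 = 1.5494
Bₛ = (B − 1)/(n − 1) = (1.5494 − 1)/(3 − 1) = 0.5494/2 = 0.2747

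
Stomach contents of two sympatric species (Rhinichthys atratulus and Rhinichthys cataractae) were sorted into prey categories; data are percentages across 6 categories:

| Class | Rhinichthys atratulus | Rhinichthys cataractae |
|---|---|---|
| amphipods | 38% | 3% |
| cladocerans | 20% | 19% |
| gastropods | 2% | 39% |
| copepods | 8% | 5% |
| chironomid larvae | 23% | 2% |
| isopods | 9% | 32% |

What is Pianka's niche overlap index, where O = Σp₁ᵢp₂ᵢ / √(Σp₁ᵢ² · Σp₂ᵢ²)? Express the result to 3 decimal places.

Convert percentages to proportions (divide by 100).
Σ p₁ᵢp₂ᵢ = 0.0114 + 0.0380 + 0.0078 + 0.0040 + 0.0046 + 0.0288 = 0.0946
Σp_1ᵢ² = 0.38² + 0.20² + 0.02² + 0.08² + 0.23² + 0.09² = 0.1444 + 0.0400 + 0.0004 + 0.0064 + 0.0529 + 0.0081 = 0.2522
Σp_2ᵢ² = 0.03² + 0.19² + 0.39² + 0.05² + 0.02² + 0.32² = 0.0009 + 0.0361 + 0.1521 + 0.0025 + 0.0004 + 0.1024 = 0.2944
O = 0.0946 / √(0.2522 × 0.2944) = 0.0946 / 0.272484 = 0.34718

0.347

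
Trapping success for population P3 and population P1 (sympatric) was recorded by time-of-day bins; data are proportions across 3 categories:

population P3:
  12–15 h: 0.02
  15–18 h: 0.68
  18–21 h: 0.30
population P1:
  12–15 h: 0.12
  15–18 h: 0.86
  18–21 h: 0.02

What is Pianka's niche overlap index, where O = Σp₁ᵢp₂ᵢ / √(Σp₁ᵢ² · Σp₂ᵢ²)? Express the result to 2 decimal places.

0.92

Σ p₁ᵢp₂ᵢ = 0.0024 + 0.5848 + 0.0060 = 0.5932
Σp_1ᵢ² = 0.02² + 0.68² + 0.30² = 0.0004 + 0.4624 + 0.0900 = 0.5528
Σp_2ᵢ² = 0.12² + 0.86² + 0.02² = 0.0144 + 0.7396 + 0.0004 = 0.7544
O = 0.5932 / √(0.5528 × 0.7544) = 0.5932 / 0.64578 = 0.9186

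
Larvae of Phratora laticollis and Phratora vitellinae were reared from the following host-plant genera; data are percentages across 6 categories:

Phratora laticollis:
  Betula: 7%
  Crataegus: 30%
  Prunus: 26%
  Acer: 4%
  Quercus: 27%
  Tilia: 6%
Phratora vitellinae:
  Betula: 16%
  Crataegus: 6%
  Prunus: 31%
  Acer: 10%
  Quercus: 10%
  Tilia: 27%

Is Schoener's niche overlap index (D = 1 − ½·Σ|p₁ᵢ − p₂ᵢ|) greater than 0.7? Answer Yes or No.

Convert percentages to proportions (divide by 100).
Σ|p₁ᵢ − p₂ᵢ| = 0.09 + 0.24 + 0.05 + 0.06 + 0.17 + 0.21 = 0.82
D = 1 − ½ × 0.82 = 1 − 0.410 = 0.5900
D = 0.5900 < 0.7 → No.

No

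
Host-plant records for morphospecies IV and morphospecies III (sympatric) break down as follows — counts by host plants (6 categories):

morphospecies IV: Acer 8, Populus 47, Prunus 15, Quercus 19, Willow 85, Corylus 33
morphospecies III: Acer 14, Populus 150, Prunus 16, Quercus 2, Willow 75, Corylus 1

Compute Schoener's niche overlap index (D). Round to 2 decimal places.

Proportions for morphospecies IV (n=207): 8/207=0.0386, 47/207=0.2271, 15/207=0.0725, 19/207=0.0918, 85/207=0.4106, 33/207=0.1594
Proportions for morphospecies III (n=258): 14/258=0.0543, 150/258=0.5814, 16/258=0.0620, 2/258=0.0078, 75/258=0.2907, 1/258=0.0039
Σ|p₁ᵢ − p₂ᵢ| = 0.0157 + 0.3543 + 0.0105 + 0.0840 + 0.1199 + 0.1555 = 0.7399
D = 1 − ½ × 0.7399 = 1 − 0.36995 = 0.63005

0.63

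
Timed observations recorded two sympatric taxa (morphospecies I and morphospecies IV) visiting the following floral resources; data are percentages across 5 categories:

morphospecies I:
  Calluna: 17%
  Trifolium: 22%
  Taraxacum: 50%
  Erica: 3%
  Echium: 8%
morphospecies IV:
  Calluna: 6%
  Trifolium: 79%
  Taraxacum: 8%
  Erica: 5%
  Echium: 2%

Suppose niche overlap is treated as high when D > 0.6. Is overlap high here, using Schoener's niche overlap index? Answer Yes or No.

Convert percentages to proportions (divide by 100).
Σ|p₁ᵢ − p₂ᵢ| = 0.11 + 0.57 + 0.42 + 0.02 + 0.06 = 1.18
D = 1 − ½ × 1.18 = 1 − 0.590 = 0.4100
D = 0.4100 < 0.6 → No.

No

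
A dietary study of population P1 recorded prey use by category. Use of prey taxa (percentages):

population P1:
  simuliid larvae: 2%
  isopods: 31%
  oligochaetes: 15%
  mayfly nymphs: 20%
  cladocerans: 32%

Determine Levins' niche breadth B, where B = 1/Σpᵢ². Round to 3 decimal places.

Convert percentages to proportions (divide by 100).
Σpᵢ² = 0.02² + 0.31² + 0.15² + 0.20² + 0.32² = 0.0004 + 0.0961 + 0.0225 + 0.0400 + 0.1024 = 0.2614
B = 1 / 0.2614 = 3.82555

3.826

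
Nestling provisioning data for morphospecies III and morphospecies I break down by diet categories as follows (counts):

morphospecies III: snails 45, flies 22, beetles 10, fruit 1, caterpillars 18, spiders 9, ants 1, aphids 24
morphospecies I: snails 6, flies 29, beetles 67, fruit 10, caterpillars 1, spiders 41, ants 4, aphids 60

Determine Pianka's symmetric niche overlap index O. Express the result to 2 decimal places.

0.55

Proportions for morphospecies III (n=130): 45/130=0.3462, 22/130=0.1692, 10/130=0.0769, 1/130=0.0077, 18/130=0.1385, 9/130=0.0692, 1/130=0.0077, 24/130=0.1846
Proportions for morphospecies I (n=218): 6/218=0.0275, 29/218=0.1330, 67/218=0.3073, 10/218=0.0459, 1/218=0.0046, 41/218=0.1881, 4/218=0.0183, 60/218=0.2752
Σ p₁ᵢp₂ᵢ = 0.009521 + 0.022504 + 0.023631 + 0.000353 + 0.000637 + 0.013017 + 0.000141 + 0.050802 = 0.120606
Σp_1ᵢ² = 0.3462² + 0.1692² + 0.0769² + 0.0077² + 0.1385² + 0.0692² + 0.0077² + 0.1846² = 0.119854 + 0.028629 + 0.005914 + 0.000059 + 0.019182 + 0.004789 + 0.000059 + 0.034077 = 0.212563
Σp_2ᵢ² = 0.0275² + 0.1330² + 0.3073² + 0.0459² + 0.0046² + 0.1881² + 0.0183² + 0.2752² = 0.000756 + 0.017689 + 0.094433 + 0.002107 + 0.000021 + 0.035382 + 0.000335 + 0.075735 = 0.226458
O = 0.120606 / √(0.212563 × 0.226458) = 0.120606 / 0.2194005 = 0.5497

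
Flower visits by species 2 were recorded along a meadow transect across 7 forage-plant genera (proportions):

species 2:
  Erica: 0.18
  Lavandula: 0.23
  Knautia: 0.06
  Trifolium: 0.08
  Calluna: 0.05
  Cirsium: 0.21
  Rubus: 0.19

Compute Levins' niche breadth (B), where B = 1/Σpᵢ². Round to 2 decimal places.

5.62

Σpᵢ² = 0.18² + 0.23² + 0.06² + 0.08² + 0.05² + 0.21² + 0.19² = 0.0324 + 0.0529 + 0.0036 + 0.0064 + 0.0025 + 0.0441 + 0.0361 = 0.1780
B = 1 / 0.1780 = 5.6180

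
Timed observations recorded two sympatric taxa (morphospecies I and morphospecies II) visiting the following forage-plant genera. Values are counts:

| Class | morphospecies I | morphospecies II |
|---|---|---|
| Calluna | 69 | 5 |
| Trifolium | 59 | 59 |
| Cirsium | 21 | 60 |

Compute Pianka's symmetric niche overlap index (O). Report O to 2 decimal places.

0.65

Proportions for morphospecies I (n=149): 69/149=0.4631, 59/149=0.3960, 21/149=0.1409
Proportions for morphospecies II (n=124): 5/124=0.0403, 59/124=0.4758, 60/124=0.4839
Σ p₁ᵢp₂ᵢ = 0.018663 + 0.188417 + 0.068182 = 0.275262
Σp_1ᵢ² = 0.4631² + 0.3960² + 0.1409² = 0.214462 + 0.156816 + 0.019853 = 0.391131
Σp_2ᵢ² = 0.0403² + 0.4758² + 0.4839² = 0.001624 + 0.226386 + 0.234159 = 0.462169
O = 0.275262 / √(0.391131 × 0.462169) = 0.275262 / 0.4251689 = 0.6474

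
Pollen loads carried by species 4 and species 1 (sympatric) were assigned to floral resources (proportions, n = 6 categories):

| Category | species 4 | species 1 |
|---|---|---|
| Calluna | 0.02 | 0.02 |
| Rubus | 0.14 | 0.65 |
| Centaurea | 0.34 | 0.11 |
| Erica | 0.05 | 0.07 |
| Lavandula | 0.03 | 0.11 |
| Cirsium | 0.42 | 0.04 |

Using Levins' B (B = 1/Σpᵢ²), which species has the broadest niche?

species 4

Σp_4ᵢ² = 0.02² + 0.14² + 0.34² + 0.05² + 0.03² + 0.42² = 0.0004 + 0.0196 + 0.1156 + 0.0025 + 0.0009 + 0.1764 = 0.3154
B_4 = 1 / 0.3154 = 3.1706
Σp_1ᵢ² = 0.02² + 0.65² + 0.11² + 0.07² + 0.11² + 0.04² = 0.0004 + 0.4225 + 0.0121 + 0.0049 + 0.0121 + 0.0016 = 0.4536
B_1 = 1 / 0.4536 = 2.2046
Highest B → broadest niche (most generalist): species 4 (B = 3.17).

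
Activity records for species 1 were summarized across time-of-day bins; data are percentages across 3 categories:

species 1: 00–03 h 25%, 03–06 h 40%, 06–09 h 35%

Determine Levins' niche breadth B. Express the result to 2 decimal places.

2.90

Convert percentages to proportions (divide by 100).
Σpᵢ² = 0.25² + 0.40² + 0.35² = 0.0625 + 0.1600 + 0.1225 = 0.3450
B = 1 / 0.3450 = 2.8986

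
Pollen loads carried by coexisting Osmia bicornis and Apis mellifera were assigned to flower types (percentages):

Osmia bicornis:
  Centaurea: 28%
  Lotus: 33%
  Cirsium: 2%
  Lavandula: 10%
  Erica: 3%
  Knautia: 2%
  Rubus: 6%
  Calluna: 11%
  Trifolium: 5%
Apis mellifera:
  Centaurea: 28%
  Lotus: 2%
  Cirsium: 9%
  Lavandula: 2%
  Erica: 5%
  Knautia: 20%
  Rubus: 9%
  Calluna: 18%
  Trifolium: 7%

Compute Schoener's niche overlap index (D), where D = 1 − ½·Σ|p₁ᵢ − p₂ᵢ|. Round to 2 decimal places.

0.61

Convert percentages to proportions (divide by 100).
Σ|p₁ᵢ − p₂ᵢ| = 0.00 + 0.31 + 0.07 + 0.08 + 0.02 + 0.18 + 0.03 + 0.07 + 0.02 = 0.78
D = 1 − ½ × 0.78 = 1 − 0.390 = 0.6100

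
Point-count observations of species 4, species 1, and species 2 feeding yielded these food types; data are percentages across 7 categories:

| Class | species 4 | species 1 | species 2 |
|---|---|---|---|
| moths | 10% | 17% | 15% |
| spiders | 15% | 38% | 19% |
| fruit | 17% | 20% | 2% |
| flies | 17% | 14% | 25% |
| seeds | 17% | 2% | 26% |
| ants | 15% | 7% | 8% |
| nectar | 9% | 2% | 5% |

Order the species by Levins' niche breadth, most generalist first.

species 4 > species 2 > species 1

Convert percentages to proportions (divide by 100).
Σp_4ᵢ² = 0.10² + 0.15² + 0.17² + 0.17² + 0.17² + 0.15² + 0.09² = 0.0100 + 0.0225 + 0.0289 + 0.0289 + 0.0289 + 0.0225 + 0.0081 = 0.1498
B_4 = 1 / 0.1498 = 6.6756
Σp_1ᵢ² = 0.17² + 0.38² + 0.20² + 0.14² + 0.02² + 0.07² + 0.02² = 0.0289 + 0.1444 + 0.0400 + 0.0196 + 0.0004 + 0.0049 + 0.0004 = 0.2386
B_1 = 1 / 0.2386 = 4.1911
Σp_2ᵢ² = 0.15² + 0.19² + 0.02² + 0.25² + 0.26² + 0.08² + 0.05² = 0.0225 + 0.0361 + 0.0004 + 0.0625 + 0.0676 + 0.0064 + 0.0025 = 0.1980
B_2 = 1 / 0.1980 = 5.0505
Ranking by B (broadest → narrowest): species 4 (6.68) > species 2 (5.05) > species 1 (4.19)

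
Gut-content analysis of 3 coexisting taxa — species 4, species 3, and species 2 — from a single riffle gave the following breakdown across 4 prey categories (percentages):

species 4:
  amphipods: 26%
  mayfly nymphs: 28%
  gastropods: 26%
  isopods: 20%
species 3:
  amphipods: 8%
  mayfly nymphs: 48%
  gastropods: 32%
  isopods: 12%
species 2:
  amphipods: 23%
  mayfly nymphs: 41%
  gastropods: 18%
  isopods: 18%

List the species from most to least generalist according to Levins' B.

species 4 > species 2 > species 3

Convert percentages to proportions (divide by 100).
Σp_4ᵢ² = 0.26² + 0.28² + 0.26² + 0.20² = 0.0676 + 0.0784 + 0.0676 + 0.0400 = 0.2536
B_4 = 1 / 0.2536 = 3.9432
Σp_3ᵢ² = 0.08² + 0.48² + 0.32² + 0.12² = 0.0064 + 0.2304 + 0.1024 + 0.0144 = 0.3536
B_3 = 1 / 0.3536 = 2.8281
Σp_2ᵢ² = 0.23² + 0.41² + 0.18² + 0.18² = 0.0529 + 0.1681 + 0.0324 + 0.0324 = 0.2858
B_2 = 1 / 0.2858 = 3.4990
Ranking by B (broadest → narrowest): species 4 (3.94) > species 2 (3.50) > species 3 (2.83)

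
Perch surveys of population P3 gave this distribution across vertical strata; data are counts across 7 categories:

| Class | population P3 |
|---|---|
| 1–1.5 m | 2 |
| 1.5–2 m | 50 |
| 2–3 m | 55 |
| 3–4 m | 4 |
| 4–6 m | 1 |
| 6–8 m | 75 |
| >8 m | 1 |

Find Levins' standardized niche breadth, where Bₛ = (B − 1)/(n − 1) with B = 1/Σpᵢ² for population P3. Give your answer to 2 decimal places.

Proportions for population P3 (n=188): 2/188=0.0106, 50/188=0.2660, 55/188=0.2926, 4/188=0.0213, 1/188=0.0053, 75/188=0.3989, 1/188=0.0053
Σpᵢ² = 0.0106² + 0.2660² + 0.2926² + 0.0213² + 0.0053² + 0.3989² + 0.0053² = 0.000112 + 0.070756 + 0.085615 + 0.000454 + 0.000028 + 0.159121 + 0.000028 = 0.316114
B = 1 / 0.316114 = 3.1634
Bₛ = (B − 1)/(n − 1) = (3.1634 − 1)/(7 − 1) = 2.1634/6 = 0.3606

0.36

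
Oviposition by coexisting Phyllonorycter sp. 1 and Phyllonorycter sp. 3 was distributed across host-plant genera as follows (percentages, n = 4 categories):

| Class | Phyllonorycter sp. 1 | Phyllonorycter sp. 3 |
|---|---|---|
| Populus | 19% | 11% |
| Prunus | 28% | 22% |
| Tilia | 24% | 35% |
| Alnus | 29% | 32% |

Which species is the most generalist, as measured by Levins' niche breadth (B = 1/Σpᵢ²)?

Convert percentages to proportions (divide by 100).
Σp_1ᵢ² = 0.19² + 0.28² + 0.24² + 0.29² = 0.0361 + 0.0784 + 0.0576 + 0.0841 = 0.2562
B_1 = 1 / 0.2562 = 3.9032
Σp_3ᵢ² = 0.11² + 0.22² + 0.35² + 0.32² = 0.0121 + 0.0484 + 0.1225 + 0.1024 = 0.2854
B_3 = 1 / 0.2854 = 3.5039
Highest B → broadest niche (most generalist): Phyllonorycter sp. 1 (B = 3.90).

Phyllonorycter sp. 1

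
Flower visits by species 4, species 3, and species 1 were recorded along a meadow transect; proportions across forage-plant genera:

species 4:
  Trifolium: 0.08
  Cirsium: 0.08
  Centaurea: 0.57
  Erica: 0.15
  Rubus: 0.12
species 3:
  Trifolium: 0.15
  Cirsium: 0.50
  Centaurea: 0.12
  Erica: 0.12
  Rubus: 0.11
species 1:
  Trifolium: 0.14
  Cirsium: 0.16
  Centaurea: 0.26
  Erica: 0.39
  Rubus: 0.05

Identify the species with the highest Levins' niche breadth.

species 1

Σp_4ᵢ² = 0.08² + 0.08² + 0.57² + 0.15² + 0.12² = 0.0064 + 0.0064 + 0.3249 + 0.0225 + 0.0144 = 0.3746
B_4 = 1 / 0.3746 = 2.6695
Σp_3ᵢ² = 0.15² + 0.50² + 0.12² + 0.12² + 0.11² = 0.0225 + 0.2500 + 0.0144 + 0.0144 + 0.0121 = 0.3134
B_3 = 1 / 0.3134 = 3.1908
Σp_1ᵢ² = 0.14² + 0.16² + 0.26² + 0.39² + 0.05² = 0.0196 + 0.0256 + 0.0676 + 0.1521 + 0.0025 = 0.2674
B_1 = 1 / 0.2674 = 3.7397
Highest B → broadest niche (most generalist): species 1 (B = 3.74).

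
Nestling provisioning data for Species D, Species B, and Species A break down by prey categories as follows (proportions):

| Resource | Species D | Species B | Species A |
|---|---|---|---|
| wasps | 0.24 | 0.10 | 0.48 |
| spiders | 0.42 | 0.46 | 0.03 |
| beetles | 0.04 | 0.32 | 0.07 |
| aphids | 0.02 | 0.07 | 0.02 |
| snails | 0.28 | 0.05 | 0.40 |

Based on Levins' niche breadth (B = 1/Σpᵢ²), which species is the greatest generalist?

Species D

Σp_Dᵢ² = 0.24² + 0.42² + 0.04² + 0.02² + 0.28² = 0.0576 + 0.1764 + 0.0016 + 0.0004 + 0.0784 = 0.3144
B_D = 1 / 0.3144 = 3.1807
Σp_Bᵢ² = 0.10² + 0.46² + 0.32² + 0.07² + 0.05² = 0.0100 + 0.2116 + 0.1024 + 0.0049 + 0.0025 = 0.3314
B_B = 1 / 0.3314 = 3.0175
Σp_Aᵢ² = 0.48² + 0.03² + 0.07² + 0.02² + 0.40² = 0.2304 + 0.0009 + 0.0049 + 0.0004 + 0.1600 = 0.3966
B_A = 1 / 0.3966 = 2.5214
Highest B → broadest niche (most generalist): Species D (B = 3.18).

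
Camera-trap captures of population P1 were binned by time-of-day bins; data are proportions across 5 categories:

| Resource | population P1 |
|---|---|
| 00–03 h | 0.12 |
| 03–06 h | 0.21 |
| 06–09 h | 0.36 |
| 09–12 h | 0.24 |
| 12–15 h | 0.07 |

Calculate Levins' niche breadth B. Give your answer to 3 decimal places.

3.990

Σpᵢ² = 0.12² + 0.21² + 0.36² + 0.24² + 0.07² = 0.0144 + 0.0441 + 0.1296 + 0.0576 + 0.0049 = 0.2506
B = 1 / 0.2506 = 3.99042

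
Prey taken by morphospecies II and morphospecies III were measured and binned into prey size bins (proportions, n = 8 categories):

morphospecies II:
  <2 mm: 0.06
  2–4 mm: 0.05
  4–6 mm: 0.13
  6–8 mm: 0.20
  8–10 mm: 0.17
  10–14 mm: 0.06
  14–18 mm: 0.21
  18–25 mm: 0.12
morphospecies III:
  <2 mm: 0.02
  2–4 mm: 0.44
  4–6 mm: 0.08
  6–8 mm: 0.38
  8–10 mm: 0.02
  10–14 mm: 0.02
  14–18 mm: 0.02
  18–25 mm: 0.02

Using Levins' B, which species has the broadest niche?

Σp_IIᵢ² = 0.06² + 0.05² + 0.13² + 0.20² + 0.17² + 0.06² + 0.21² + 0.12² = 0.0036 + 0.0025 + 0.0169 + 0.0400 + 0.0289 + 0.0036 + 0.0441 + 0.0144 = 0.1540
B_II = 1 / 0.1540 = 6.4935
Σp_IIIᵢ² = 0.02² + 0.44² + 0.08² + 0.38² + 0.02² + 0.02² + 0.02² + 0.02² = 0.0004 + 0.1936 + 0.0064 + 0.1444 + 0.0004 + 0.0004 + 0.0004 + 0.0004 = 0.3464
B_III = 1 / 0.3464 = 2.8868
Highest B → broadest niche (most generalist): morphospecies II (B = 6.49).

morphospecies II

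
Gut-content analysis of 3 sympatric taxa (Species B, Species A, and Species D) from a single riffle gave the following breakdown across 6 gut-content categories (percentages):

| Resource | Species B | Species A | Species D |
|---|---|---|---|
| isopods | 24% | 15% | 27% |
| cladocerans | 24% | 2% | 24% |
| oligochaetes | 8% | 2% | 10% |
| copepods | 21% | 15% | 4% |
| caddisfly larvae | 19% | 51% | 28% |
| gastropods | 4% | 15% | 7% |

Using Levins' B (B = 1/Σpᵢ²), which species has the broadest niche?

Convert percentages to proportions (divide by 100).
Σp_Bᵢ² = 0.24² + 0.24² + 0.08² + 0.21² + 0.19² + 0.04² = 0.0576 + 0.0576 + 0.0064 + 0.0441 + 0.0361 + 0.0016 = 0.2034
B_B = 1 / 0.2034 = 4.9164
Σp_Aᵢ² = 0.15² + 0.02² + 0.02² + 0.15² + 0.51² + 0.15² = 0.0225 + 0.0004 + 0.0004 + 0.0225 + 0.2601 + 0.0225 = 0.3284
B_A = 1 / 0.3284 = 3.0451
Σp_Dᵢ² = 0.27² + 0.24² + 0.10² + 0.04² + 0.28² + 0.07² = 0.0729 + 0.0576 + 0.0100 + 0.0016 + 0.0784 + 0.0049 = 0.2254
B_D = 1 / 0.2254 = 4.4366
Highest B → broadest niche (most generalist): Species B (B = 4.92).

Species B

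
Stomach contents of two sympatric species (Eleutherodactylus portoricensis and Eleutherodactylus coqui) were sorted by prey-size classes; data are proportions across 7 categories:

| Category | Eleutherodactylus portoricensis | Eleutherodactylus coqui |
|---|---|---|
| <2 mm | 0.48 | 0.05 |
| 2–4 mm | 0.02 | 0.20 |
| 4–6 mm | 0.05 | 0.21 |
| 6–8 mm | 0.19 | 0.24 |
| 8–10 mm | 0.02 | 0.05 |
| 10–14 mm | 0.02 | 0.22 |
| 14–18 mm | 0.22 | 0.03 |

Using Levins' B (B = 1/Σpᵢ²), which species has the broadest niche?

Σp_portᵢ² = 0.48² + 0.02² + 0.05² + 0.19² + 0.02² + 0.02² + 0.22² = 0.2304 + 0.0004 + 0.0025 + 0.0361 + 0.0004 + 0.0004 + 0.0484 = 0.3186
B_port = 1 / 0.3186 = 3.1387
Σp_coquᵢ² = 0.05² + 0.20² + 0.21² + 0.24² + 0.05² + 0.22² + 0.03² = 0.0025 + 0.0400 + 0.0441 + 0.0576 + 0.0025 + 0.0484 + 0.0009 = 0.1960
B_coqu = 1 / 0.1960 = 5.1020
Highest B → broadest niche (most generalist): Eleutherodactylus coqui (B = 5.10).

Eleutherodactylus coqui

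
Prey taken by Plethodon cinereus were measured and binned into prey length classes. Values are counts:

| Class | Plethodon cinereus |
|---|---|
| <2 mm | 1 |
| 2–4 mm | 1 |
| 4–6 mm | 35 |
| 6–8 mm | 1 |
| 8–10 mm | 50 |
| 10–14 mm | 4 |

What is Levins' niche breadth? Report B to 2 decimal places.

Proportions for Plethodon cinereus (n=92): 1/92=0.0109, 1/92=0.0109, 35/92=0.3804, 1/92=0.0109, 50/92=0.5435, 4/92=0.0435
Σpᵢ² = 0.0109² + 0.0109² + 0.3804² + 0.0109² + 0.5435² + 0.0435² = 0.000119 + 0.000119 + 0.144704 + 0.000119 + 0.295392 + 0.001892 = 0.442345
B = 1 / 0.442345 = 2.2607

2.26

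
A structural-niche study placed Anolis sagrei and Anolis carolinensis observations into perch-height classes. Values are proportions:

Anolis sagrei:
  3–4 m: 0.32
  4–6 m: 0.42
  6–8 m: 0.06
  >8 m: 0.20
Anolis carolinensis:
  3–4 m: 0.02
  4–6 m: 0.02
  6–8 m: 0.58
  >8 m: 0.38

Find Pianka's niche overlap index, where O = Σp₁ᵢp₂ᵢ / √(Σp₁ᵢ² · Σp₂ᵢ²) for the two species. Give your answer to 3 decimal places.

Σ p₁ᵢp₂ᵢ = 0.0064 + 0.0084 + 0.0348 + 0.0760 = 0.1256
Σp_1ᵢ² = 0.32² + 0.42² + 0.06² + 0.20² = 0.1024 + 0.1764 + 0.0036 + 0.0400 = 0.3224
Σp_2ᵢ² = 0.02² + 0.02² + 0.58² + 0.38² = 0.0004 + 0.0004 + 0.3364 + 0.1444 = 0.4816
O = 0.1256 / √(0.3224 × 0.4816) = 0.1256 / 0.394040 = 0.31875

0.319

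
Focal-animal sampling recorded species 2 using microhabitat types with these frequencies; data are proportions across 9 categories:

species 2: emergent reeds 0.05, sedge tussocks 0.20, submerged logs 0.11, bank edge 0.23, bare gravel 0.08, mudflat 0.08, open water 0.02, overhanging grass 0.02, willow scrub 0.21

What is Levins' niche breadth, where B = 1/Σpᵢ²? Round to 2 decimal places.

6.05

Σpᵢ² = 0.05² + 0.20² + 0.11² + 0.23² + 0.08² + 0.08² + 0.02² + 0.02² + 0.21² = 0.0025 + 0.0400 + 0.0121 + 0.0529 + 0.0064 + 0.0064 + 0.0004 + 0.0004 + 0.0441 = 0.1652
B = 1 / 0.1652 = 6.0533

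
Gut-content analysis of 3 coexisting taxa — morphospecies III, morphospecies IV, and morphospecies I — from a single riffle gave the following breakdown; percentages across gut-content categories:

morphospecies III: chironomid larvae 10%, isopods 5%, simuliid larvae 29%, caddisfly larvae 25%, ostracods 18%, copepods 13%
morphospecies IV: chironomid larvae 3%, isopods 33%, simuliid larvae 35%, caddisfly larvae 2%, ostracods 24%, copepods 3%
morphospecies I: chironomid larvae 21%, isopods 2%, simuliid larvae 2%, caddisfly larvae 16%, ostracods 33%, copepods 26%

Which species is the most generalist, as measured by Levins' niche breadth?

Convert percentages to proportions (divide by 100).
Σp_IIIᵢ² = 0.10² + 0.05² + 0.29² + 0.25² + 0.18² + 0.13² = 0.0100 + 0.0025 + 0.0841 + 0.0625 + 0.0324 + 0.0169 = 0.2084
B_III = 1 / 0.2084 = 4.7985
Σp_IVᵢ² = 0.03² + 0.33² + 0.35² + 0.02² + 0.24² + 0.03² = 0.0009 + 0.1089 + 0.1225 + 0.0004 + 0.0576 + 0.0009 = 0.2912
B_IV = 1 / 0.2912 = 3.4341
Σp_Iᵢ² = 0.21² + 0.02² + 0.02² + 0.16² + 0.33² + 0.26² = 0.0441 + 0.0004 + 0.0004 + 0.0256 + 0.1089 + 0.0676 = 0.2470
B_I = 1 / 0.2470 = 4.0486
Highest B → broadest niche (most generalist): morphospecies III (B = 4.80).

morphospecies III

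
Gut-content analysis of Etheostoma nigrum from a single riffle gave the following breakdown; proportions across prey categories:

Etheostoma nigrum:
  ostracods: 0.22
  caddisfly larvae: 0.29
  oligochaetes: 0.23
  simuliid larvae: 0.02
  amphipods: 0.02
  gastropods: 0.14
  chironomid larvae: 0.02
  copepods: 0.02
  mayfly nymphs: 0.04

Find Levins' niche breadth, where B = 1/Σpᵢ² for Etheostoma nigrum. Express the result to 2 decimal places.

4.80

Σpᵢ² = 0.22² + 0.29² + 0.23² + 0.02² + 0.02² + 0.14² + 0.02² + 0.02² + 0.04² = 0.0484 + 0.0841 + 0.0529 + 0.0004 + 0.0004 + 0.0196 + 0.0004 + 0.0004 + 0.0016 = 0.2082
B = 1 / 0.2082 = 4.8031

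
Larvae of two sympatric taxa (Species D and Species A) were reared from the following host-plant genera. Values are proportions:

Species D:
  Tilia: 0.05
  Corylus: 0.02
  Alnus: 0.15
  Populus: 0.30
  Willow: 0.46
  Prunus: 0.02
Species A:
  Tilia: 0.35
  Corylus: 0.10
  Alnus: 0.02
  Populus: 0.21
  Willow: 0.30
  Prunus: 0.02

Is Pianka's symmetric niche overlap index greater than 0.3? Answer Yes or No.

Yes

Σ p₁ᵢp₂ᵢ = 0.0175 + 0.0020 + 0.0030 + 0.0630 + 0.1380 + 0.0004 = 0.2239
Σp_1ᵢ² = 0.05² + 0.02² + 0.15² + 0.30² + 0.46² + 0.02² = 0.0025 + 0.0004 + 0.0225 + 0.0900 + 0.2116 + 0.0004 = 0.3274
Σp_2ᵢ² = 0.35² + 0.10² + 0.02² + 0.21² + 0.30² + 0.02² = 0.1225 + 0.0100 + 0.0004 + 0.0441 + 0.0900 + 0.0004 = 0.2674
O = 0.2239 / √(0.3274 × 0.2674) = 0.2239 / 0.29588 = 0.7567
O = 0.7567 > 0.3 → Yes.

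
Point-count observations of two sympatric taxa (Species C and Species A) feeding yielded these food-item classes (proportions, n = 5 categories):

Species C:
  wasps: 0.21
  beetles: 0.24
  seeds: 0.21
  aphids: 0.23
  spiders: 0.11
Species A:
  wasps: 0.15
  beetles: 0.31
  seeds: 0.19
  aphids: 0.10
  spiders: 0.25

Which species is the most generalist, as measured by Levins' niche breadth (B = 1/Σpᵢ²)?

Σp_Cᵢ² = 0.21² + 0.24² + 0.21² + 0.23² + 0.11² = 0.0441 + 0.0576 + 0.0441 + 0.0529 + 0.0121 = 0.2108
B_C = 1 / 0.2108 = 4.7438
Σp_Aᵢ² = 0.15² + 0.31² + 0.19² + 0.10² + 0.25² = 0.0225 + 0.0961 + 0.0361 + 0.0100 + 0.0625 = 0.2272
B_A = 1 / 0.2272 = 4.4014
Highest B → broadest niche (most generalist): Species C (B = 4.74).

Species C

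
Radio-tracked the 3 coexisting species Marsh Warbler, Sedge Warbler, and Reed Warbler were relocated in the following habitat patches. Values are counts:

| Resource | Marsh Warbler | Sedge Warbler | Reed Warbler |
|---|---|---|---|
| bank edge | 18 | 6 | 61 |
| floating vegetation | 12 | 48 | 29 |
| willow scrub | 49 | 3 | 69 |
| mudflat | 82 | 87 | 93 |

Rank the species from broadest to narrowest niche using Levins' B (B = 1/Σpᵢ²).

Proportions for Marsh Warbler (n=161): 18/161=0.1118, 12/161=0.0745, 49/161=0.3043, 82/161=0.5093
Proportions for Sedge Warbler (n=144): 6/144=0.0417, 48/144=0.3333, 3/144=0.0208, 87/144=0.6042
Proportions for Reed Warbler (n=252): 61/252=0.2421, 29/252=0.1151, 69/252=0.2738, 93/252=0.3690
Σp_Marsᵢ² = 0.1118² + 0.0745² + 0.3043² + 0.5093² = 0.012499 + 0.005550 + 0.092598 + 0.259386 = 0.370033
B_Mars = 1 / 0.370033 = 2.7025
Σp_Sedgᵢ² = 0.0417² + 0.3333² + 0.0208² + 0.6042² = 0.001739 + 0.111089 + 0.000433 + 0.365058 = 0.478319
B_Sedg = 1 / 0.478319 = 2.0907
Σp_Reedᵢ² = 0.2421² + 0.1151² + 0.2738² + 0.3690² = 0.058612 + 0.013248 + 0.074966 + 0.136161 = 0.282987
B_Reed = 1 / 0.282987 = 3.5337
Ranking by B (broadest → narrowest): Reed Warbler (3.53) > Marsh Warbler (2.70) > Sedge Warbler (2.09)

Reed Warbler > Marsh Warbler > Sedge Warbler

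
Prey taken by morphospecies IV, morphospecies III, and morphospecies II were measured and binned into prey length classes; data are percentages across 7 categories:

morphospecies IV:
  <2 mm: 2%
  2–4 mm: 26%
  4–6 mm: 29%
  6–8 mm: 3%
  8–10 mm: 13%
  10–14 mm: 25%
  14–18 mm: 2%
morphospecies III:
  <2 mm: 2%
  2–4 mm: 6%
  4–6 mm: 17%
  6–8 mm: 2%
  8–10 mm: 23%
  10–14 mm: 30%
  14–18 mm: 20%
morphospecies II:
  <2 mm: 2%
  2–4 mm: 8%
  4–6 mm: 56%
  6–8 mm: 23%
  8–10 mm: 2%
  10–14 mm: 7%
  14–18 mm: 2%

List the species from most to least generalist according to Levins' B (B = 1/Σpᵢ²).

Convert percentages to proportions (divide by 100).
Σp_IVᵢ² = 0.02² + 0.26² + 0.29² + 0.03² + 0.13² + 0.25² + 0.02² = 0.0004 + 0.0676 + 0.0841 + 0.0009 + 0.0169 + 0.0625 + 0.0004 = 0.2328
B_IV = 1 / 0.2328 = 4.2955
Σp_IIIᵢ² = 0.02² + 0.06² + 0.17² + 0.02² + 0.23² + 0.30² + 0.20² = 0.0004 + 0.0036 + 0.0289 + 0.0004 + 0.0529 + 0.0900 + 0.0400 = 0.2162
B_III = 1 / 0.2162 = 4.6253
Σp_IIᵢ² = 0.02² + 0.08² + 0.56² + 0.23² + 0.02² + 0.07² + 0.02² = 0.0004 + 0.0064 + 0.3136 + 0.0529 + 0.0004 + 0.0049 + 0.0004 = 0.3790
B_II = 1 / 0.3790 = 2.6385
Ranking by B (broadest → narrowest): morphospecies III (4.63) > morphospecies IV (4.30) > morphospecies II (2.64)

morphospecies III > morphospecies IV > morphospecies II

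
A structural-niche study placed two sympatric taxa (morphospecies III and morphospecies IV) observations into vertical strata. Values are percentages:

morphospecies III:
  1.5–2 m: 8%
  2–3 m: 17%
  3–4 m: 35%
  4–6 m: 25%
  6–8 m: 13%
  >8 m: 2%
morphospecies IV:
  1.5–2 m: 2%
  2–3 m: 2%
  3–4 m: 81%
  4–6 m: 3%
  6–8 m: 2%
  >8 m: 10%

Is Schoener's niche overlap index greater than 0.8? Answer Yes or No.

Convert percentages to proportions (divide by 100).
Σ|p₁ᵢ − p₂ᵢ| = 0.06 + 0.15 + 0.46 + 0.22 + 0.11 + 0.08 = 1.08
D = 1 − ½ × 1.08 = 1 − 0.540 = 0.4600
D = 0.4600 < 0.8 → No.

No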